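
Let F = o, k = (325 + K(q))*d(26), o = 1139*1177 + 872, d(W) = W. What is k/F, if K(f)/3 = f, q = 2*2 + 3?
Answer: 8996/1341475 ≈ 0.0067061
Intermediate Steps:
q = 7 (q = 4 + 3 = 7)
K(f) = 3*f
o = 1341475 (o = 1340603 + 872 = 1341475)
k = 8996 (k = (325 + 3*7)*26 = (325 + 21)*26 = 346*26 = 8996)
F = 1341475
k/F = 8996/1341475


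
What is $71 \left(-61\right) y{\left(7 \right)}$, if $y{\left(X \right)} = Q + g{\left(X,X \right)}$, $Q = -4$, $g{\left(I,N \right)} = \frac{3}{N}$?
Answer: $\frac{108275}{7} \approx 15468.0$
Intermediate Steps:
$y{\left(X \right)} = -4 + \frac{3}{X}$
$71 \left(-61\right) y{\left(7 \right)} = 71 \left(-61\right) \left(-4 + \frac{3}{7}\right) = - 4331 \left(-4 + 3 \cdot \frac{1}{7}\right) = - 4331 \left(-4 + \frac{3}{7}\right) = \left(-4331\right) \left(- \frac{25}{7}\right) = \frac{108275}{7}$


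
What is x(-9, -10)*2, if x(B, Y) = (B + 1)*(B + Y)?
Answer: 304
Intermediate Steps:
x(B, Y) = (1 + B)*(B + Y)
x(-9, -10)*2 = (-9 - 10 + (-9)**2 - 9*(-10))*2 = (-9 - 10 + 81 + 90)*2 = 152*2 = 304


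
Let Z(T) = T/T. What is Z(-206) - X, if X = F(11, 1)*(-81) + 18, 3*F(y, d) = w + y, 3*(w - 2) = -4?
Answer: 298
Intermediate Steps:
w = 2/3 (w = 2 + (1/3)*(-4) = 2 - 4/3 = 2/3 ≈ 0.66667)
F(y, d) = 2/9 + y/3 (F(y, d) = (2/3 + y)/3 = 2/9 + y/3)
Z(T) = 1
X = -297 (X = (2/9 + (1/3)*11)*(-81) + 18 = (2/9 + 11/3)*(-81) + 18 = (35/9)*(-81) + 18 = -315 + 18 = -297)
Z(-206) - X = 1 - 1*(-297) = 1 + 297 = 298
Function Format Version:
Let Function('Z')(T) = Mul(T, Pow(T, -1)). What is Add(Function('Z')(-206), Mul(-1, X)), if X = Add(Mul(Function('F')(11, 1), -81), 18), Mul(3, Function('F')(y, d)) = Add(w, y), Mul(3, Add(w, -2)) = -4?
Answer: 298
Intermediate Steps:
w = Rational(2, 3) (w = Add(2, Mul(Rational(1, 3), -4)) = Add(2, Rational(-4, 3)) = Rational(2, 3) ≈ 0.66667)
Function('F')(y, d) = Add(Rational(2, 9), Mul(Rational(1, 3), y)) (Function('F')(y, d) = Mul(Rational(1, 3), Add(Rational(2, 3), y)) = Add(Rational(2, 9), Mul(Rational(1, 3), y)))
Function('Z')(T) = 1
X = -297 (X = Add(Mul(Add(Rational(2, 9), Mul(Rational(1, 3), 11)), -81), 18) = Add(Mul(Add(Rational(2, 9), Rational(11, 3)), -81), 18) = Add(Mul(Rational(35, 9), -81), 18) = Add(-315, 18) = -297)
Add(Function('Z')(-206), Mul(-1, X)) = Add(1, Mul(-1, -297)) = Add(1, 297) = 298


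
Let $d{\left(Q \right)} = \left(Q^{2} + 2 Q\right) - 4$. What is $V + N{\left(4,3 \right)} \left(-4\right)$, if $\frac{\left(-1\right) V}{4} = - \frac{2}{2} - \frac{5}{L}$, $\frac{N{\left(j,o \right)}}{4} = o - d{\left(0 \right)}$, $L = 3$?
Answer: $- \frac{304}{3} \approx -101.33$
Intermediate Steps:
$d{\left(Q \right)} = -4 + Q^{2} + 2 Q$
$N{\left(j,o \right)} = 16 + 4 o$ ($N{\left(j,o \right)} = 4 \left(o - \left(-4 + 0^{2} + 2 \cdot 0\right)\right) = 4 \left(o - \left(-4 + 0 + 0\right)\right) = 4 \left(o - -4\right) = 4 \left(o + 4\right) = 4 \left(4 + o\right) = 16 + 4 o$)
$V = \frac{32}{3}$ ($V = - 4 \left(- \frac{2}{2} - \frac{5}{3}\right) = - 4 \left(\left(-2\right) \frac{1}{2} - \frac{5}{3}\right) = - 4 \left(-1 - \frac{5}{3}\right) = \left(-4\right) \left(- \frac{8}{3}\right) = \frac{32}{3} \approx 10.667$)
$V + N{\left(4,3 \right)} \left(-4\right) = \frac{32}{3} + \left(16 + 4 \cdot 3\right) \left(-4\right) = \frac{32}{3} + \left(16 + 12\right) \left(-4\right) = \frac{32}{3} + 28 \left(-4\right) = \frac{32}{3} - 112 = - \frac{304}{3}$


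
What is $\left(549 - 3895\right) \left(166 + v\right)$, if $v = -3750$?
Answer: $11992064$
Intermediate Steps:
$\left(549 - 3895\right) \left(166 + v\right) = \left(549 - 3895\right) \left(166 - 3750\right) = \left(-3346\right) \left(-3584\right) = 11992064$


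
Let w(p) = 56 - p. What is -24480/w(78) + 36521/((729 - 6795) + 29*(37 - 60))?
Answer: 82010189/74063 ≈ 1107.3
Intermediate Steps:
-24480/w(78) + 36521/((729 - 6795) + 29*(37 - 60)) = -24480/(56 - 1*78) + 36521/((729 - 6795) + 29*(37 - 60)) = -24480/(56 - 78) + 36521/(-6066 + 29*(-23)) = -24480/(-22) + 36521/(-6066 - 667) = -24480*(-1/22) + 36521/(-6733) = 12240/11 + 36521*(-1/6733) = 12240/11 - 36521/6733 = 82010189/74063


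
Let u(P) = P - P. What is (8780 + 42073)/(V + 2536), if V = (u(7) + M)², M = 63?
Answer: 50853/6505 ≈ 7.8175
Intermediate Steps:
u(P) = 0
V = 3969 (V = (0 + 63)² = 63² = 3969)
(8780 + 42073)/(V + 2536) = (8780 + 42073)/(3969 + 2536) = 50853/6505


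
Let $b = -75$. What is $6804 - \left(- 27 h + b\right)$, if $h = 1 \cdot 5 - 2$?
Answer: $6960$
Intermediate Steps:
$h = 3$ ($h = 5 - 2 = 3$)
$6804 - \left(- 27 h + b\right) = 6804 - \left(\left(-27\right) 3 - 75\right) = 6804 - \left(-81 - 75\right) = 6804 - -156 = 6804 + 156 = 6960$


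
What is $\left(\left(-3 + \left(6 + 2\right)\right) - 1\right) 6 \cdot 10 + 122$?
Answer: $362$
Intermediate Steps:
$\left(\left(-3 + \left(6 + 2\right)\right) - 1\right) 6 \cdot 10 + 122 = \left(\left(-3 + 8\right) - 1\right) 6 \cdot 10 + 122 = \left(5 - 1\right) 6 \cdot 10 + 122 = 4 \cdot 6 \cdot 10 + 122 = 24 \cdot 10 + 122 = 240 + 122 = 362$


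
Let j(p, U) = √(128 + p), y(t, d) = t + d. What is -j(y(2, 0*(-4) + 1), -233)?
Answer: -√131 ≈ -11.446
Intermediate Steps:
y(t, d) = d + t
-j(y(2, 0*(-4) + 1), -233) = -√(128 + ((0*(-4) + 1) + 2)) = -√(128 + ((0 + 1) + 2)) = -√(128 + (1 + 2)) = -√(128 + 3) = -√131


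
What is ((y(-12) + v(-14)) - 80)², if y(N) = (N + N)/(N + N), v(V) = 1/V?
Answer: 1225449/196 ≈ 6252.3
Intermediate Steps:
v(V) = 1/V
y(N) = 1 (y(N) = (2*N)/((2*N)) = (2*N)*(1/(2*N)) = 1)
((y(-12) + v(-14)) - 80)² = ((1 + 1/(-14)) - 80)² = ((1 - 1/14) - 80)² = (13/14 - 80)² = (-1107/14)² = 1225449/196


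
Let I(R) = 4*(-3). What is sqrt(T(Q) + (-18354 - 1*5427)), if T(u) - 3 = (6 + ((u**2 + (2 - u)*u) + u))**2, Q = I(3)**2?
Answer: 3*sqrt(18674) ≈ 409.96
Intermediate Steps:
I(R) = -12
Q = 144 (Q = (-12)**2 = 144)
T(u) = 3 + (6 + u + u**2 + u*(2 - u))**2 (T(u) = 3 + (6 + ((u**2 + (2 - u)*u) + u))**2 = 3 + (6 + ((u**2 + u*(2 - u)) + u))**2 = 3 + (6 + (u + u**2 + u*(2 - u)))**2 = 3 + (6 + u + u**2 + u*(2 - u))**2)
sqrt(T(Q) + (-18354 - 1*5427)) = sqrt((3 + 9*(2 + 144)**2) + (-18354 - 1*5427)) = sqrt((3 + 9*146**2) + (-18354 - 5427)) = sqrt((3 + 9*21316) - 23781) = sqrt((3 + 191844) - 23781) = sqrt(191847 - 23781) = sqrt(168066) = 3*sqrt(18674)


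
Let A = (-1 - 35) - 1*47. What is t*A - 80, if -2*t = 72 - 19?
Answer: 4239/2 ≈ 2119.5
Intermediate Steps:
t = -53/2 (t = -(72 - 19)/2 = -1/2*53 = -53/2 ≈ -26.500)
A = -83 (A = -36 - 47 = -83)
t*A - 80 = -53/2*(-83) - 80 = 4399/2 - 80 = 4239/2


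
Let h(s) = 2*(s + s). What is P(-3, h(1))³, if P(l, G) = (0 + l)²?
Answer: 729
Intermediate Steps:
h(s) = 4*s (h(s) = 2*(2*s) = 4*s)
P(l, G) = l²
P(-3, h(1))³ = ((-3)²)³ = 9³ = 729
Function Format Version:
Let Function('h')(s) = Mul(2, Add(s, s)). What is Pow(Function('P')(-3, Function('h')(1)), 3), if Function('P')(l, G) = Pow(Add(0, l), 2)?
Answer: 729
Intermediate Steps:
Function('h')(s) = Mul(4, s) (Function('h')(s) = Mul(2, Mul(2, s)) = Mul(4, s))
Function('P')(l, G) = Pow(l, 2)
Pow(Function('P')(-3, Function('h')(1)), 3) = Pow(Pow(-3, 2), 3) = Pow(9, 3) = 729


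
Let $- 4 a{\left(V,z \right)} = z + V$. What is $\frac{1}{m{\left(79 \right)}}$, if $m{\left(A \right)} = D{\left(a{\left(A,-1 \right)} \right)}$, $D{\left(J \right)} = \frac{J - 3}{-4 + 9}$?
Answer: $- \frac{2}{9} \approx -0.22222$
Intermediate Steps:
$a{\left(V,z \right)} = - \frac{V}{4} - \frac{z}{4}$ ($a{\left(V,z \right)} = - \frac{z + V}{4} = - \frac{V + z}{4} = - \frac{V}{4} - \frac{z}{4}$)
$D{\left(J \right)} = - \frac{3}{5} + \frac{J}{5}$ ($D{\left(J \right)} = \frac{-3 + J}{5} = \left(-3 + J\right) \frac{1}{5} = - \frac{3}{5} + \frac{J}{5}$)
$m{\left(A \right)} = - \frac{11}{20} - \frac{A}{20}$ ($m{\left(A \right)} = - \frac{3}{5} + \frac{- \frac{A}{4} - - \frac{1}{4}}{5} = - \frac{3}{5} + \frac{- \frac{A}{4} + \frac{1}{4}}{5} = - \frac{3}{5} + \frac{\frac{1}{4} - \frac{A}{4}}{5} = - \frac{3}{5} - \left(- \frac{1}{20} + \frac{A}{20}\right) = - \frac{11}{20} - \frac{A}{20}$)
$\frac{1}{m{\left(79 \right)}} = \frac{1}{- \frac{11}{20} - \frac{79}{20}} = \frac{1}{- \frac{9}{2}} = - \frac{2}{9}$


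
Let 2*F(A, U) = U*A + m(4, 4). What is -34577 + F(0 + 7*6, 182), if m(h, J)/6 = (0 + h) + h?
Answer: -30731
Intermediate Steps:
m(h, J) = 12*h (m(h, J) = 6*((0 + h) + h) = 6*(h + h) = 6*(2*h) = 12*h)
F(A, U) = 24 + A*U/2 (F(A, U) = (U*A + 12*4)/2 = (A*U + 48)/2 = (48 + A*U)/2 = 24 + A*U/2)
-34577 + F(0 + 7*6, 182) = -34577 + (24 + (½)*(0 + 7*6)*182) = -34577 + (24 + (½)*(0 + 42)*182) = -34577 + (24 + (½)*42*182) = -34577 + (24 + 3822) = -34577 + 3846 = -30731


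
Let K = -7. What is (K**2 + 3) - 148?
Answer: -96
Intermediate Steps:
(K**2 + 3) - 148 = ((-7)**2 + 3) - 148 = (49 + 3) - 148 = 52 - 148 = -96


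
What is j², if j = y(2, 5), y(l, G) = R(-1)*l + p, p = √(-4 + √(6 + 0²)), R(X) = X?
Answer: (2 - I*√(4 - √6))² ≈ 2.4495 - 4.9808*I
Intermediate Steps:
p = √(-4 + √6) (p = √(-4 + √(6 + 0)) = √(-4 + √6) ≈ 1.2452*I)
y(l, G) = √(-4 + √6) - l (y(l, G) = -l + √(-4 + √6) = √(-4 + √6) - l)
j = -2 + I*√(4 - √6) (j = -1*2 + I*√(4 - √6) = -2 + I*√(4 - √6) ≈ -2.0 + 1.2452*I)
j² = (-2 + I*√(4 - √6))²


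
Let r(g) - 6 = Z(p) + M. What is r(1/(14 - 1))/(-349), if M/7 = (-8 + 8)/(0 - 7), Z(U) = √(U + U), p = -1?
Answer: -6/349 - I*√2/349 ≈ -0.017192 - 0.0040522*I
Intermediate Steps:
Z(U) = √2*√U (Z(U) = √(2*U) = √2*√U)
M = 0 (M = 7*((-8 + 8)/(0 - 7)) = 7*(0/(-7)) = 7*(0*(-⅐)) = 7*0 = 0)
r(g) = 6 + I*√2 (r(g) = 6 + (√2*√(-1) + 0) = 6 + (√2*I + 0) = 6 + (I*√2 + 0) = 6 + I*√2)
r(1/(14 - 1))/(-349) = (6 + I*√2)/(-349) = (6 + I*√2)*(-1/349) = -6/349 - I*√2/349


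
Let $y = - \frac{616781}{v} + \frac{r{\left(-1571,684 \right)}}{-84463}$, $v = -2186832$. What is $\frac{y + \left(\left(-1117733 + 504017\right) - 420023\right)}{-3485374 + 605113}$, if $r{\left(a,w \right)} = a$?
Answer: $\frac{190938144618549949}{532002615070187376} \approx 0.3589$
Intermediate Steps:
$y = \frac{55530686675}{184706391216}$ ($y = - \frac{616781}{-2186832} - \frac{1571}{-84463} = \left(-616781\right) \left(- \frac{1}{2186832}\right) - - \frac{1571}{84463} = \frac{616781}{2186832} + \frac{1571}{84463} = \frac{55530686675}{184706391216} \approx 0.30064$)
$\frac{y + \left(\left(-1117733 + 504017\right) - 420023\right)}{-3485374 + 605113} = \frac{\frac{55530686675}{184706391216} + \left(\left(-1117733 + 504017\right) - 420023\right)}{-3485374 + 605113} = \frac{\frac{55530686675}{184706391216} - 1033739}{-2880261} = \left(\frac{55530686675}{184706391216} - 1033739\right) \left(- \frac{1}{2880261}\right) = \left(- \frac{190938144618549949}{184706391216}\right) \left(- \frac{1}{2880261}\right) = \frac{190938144618549949}{532002615070187376}$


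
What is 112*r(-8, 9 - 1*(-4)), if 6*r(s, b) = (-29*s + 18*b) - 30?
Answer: 24416/3 ≈ 8138.7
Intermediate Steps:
r(s, b) = -5 + 3*b - 29*s/6 (r(s, b) = ((-29*s + 18*b) - 30)/6 = (-30 - 29*s + 18*b)/6 = -5 + 3*b - 29*s/6)
112*r(-8, 9 - 1*(-4)) = 112*(-5 + 3*(9 - 1*(-4)) - 29/6*(-8)) = 112*(-5 + 3*(9 + 4) + 116/3) = 112*(-5 + 3*13 + 116/3) = 112*(-5 + 39 + 116/3) = 112*(218/3) = 24416/3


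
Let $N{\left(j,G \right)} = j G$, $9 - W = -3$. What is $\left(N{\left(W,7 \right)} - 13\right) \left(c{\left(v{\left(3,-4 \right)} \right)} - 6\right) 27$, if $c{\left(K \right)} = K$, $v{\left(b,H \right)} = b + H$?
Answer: $-13419$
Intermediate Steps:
$W = 12$ ($W = 9 - -3 = 9 + 3 = 12$)
$v{\left(b,H \right)} = H + b$
$N{\left(j,G \right)} = G j$
$\left(N{\left(W,7 \right)} - 13\right) \left(c{\left(v{\left(3,-4 \right)} \right)} - 6\right) 27 = \left(7 \cdot 12 - 13\right) \left(\left(-4 + 3\right) - 6\right) 27 = \left(84 - 13\right) \left(-1 - 6\right) 27 = 71 \left(-7\right) 27 = \left(-497\right) 27 = -13419$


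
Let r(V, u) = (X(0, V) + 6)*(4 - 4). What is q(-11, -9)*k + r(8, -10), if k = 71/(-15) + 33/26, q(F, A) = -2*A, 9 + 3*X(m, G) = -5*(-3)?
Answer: -4053/65 ≈ -62.354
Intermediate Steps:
X(m, G) = 2 (X(m, G) = -3 + (-5*(-3))/3 = -3 + (⅓)*15 = -3 + 5 = 2)
r(V, u) = 0 (r(V, u) = (2 + 6)*(4 - 4) = 8*0 = 0)
k = -1351/390 (k = 71*(-1/15) + 33*(1/26) = -71/15 + 33/26 = -1351/390 ≈ -3.4641)
q(-11, -9)*k + r(8, -10) = -2*(-9)*(-1351/390) + 0 = 18*(-1351/390) + 0 = -4053/65 + 0 = -4053/65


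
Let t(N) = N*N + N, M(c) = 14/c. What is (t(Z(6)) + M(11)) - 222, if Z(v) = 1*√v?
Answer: -2362/11 + √6 ≈ -212.28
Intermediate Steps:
Z(v) = √v
t(N) = N + N² (t(N) = N² + N = N + N²)
(t(Z(6)) + M(11)) - 222 = (√6*(1 + √6) + 14/11) - 222 = (14/11 + √6*(1 + √6)) - 222 = -2428/11 + √6*(1 + √6)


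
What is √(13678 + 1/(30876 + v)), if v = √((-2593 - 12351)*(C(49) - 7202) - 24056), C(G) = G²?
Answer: √(844643858 + 54712*√17930522)/(2*√(15438 + √17930522)) ≈ 116.95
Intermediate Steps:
v = 2*√17930522 (v = √((-2593 - 12351)*(49² - 7202) - 24056) = √(-14944*(2401 - 7202) - 24056) = √(-14944*(-4801) - 24056) = √(71746144 - 24056) = √71722088 = 2*√17930522 ≈ 8468.9)
√(13678 + 1/(30876 + v)) = √(13678 + 1/(30876 + 2*√17930522))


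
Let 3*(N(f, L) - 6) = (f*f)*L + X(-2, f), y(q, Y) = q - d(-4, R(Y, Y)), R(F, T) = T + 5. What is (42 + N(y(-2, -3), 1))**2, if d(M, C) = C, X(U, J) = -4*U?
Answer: 3136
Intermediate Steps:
R(F, T) = 5 + T
y(q, Y) = -5 + q - Y (y(q, Y) = q - (5 + Y) = q + (-5 - Y) = -5 + q - Y)
N(f, L) = 26/3 + L*f**2/3 (N(f, L) = 6 + ((f*f)*L - 4*(-2))/3 = 6 + (f**2*L + 8)/3 = 6 + (L*f**2 + 8)/3 = 6 + (8 + L*f**2)/3 = 6 + (8/3 + L*f**2/3) = 26/3 + L*f**2/3)
(42 + N(y(-2, -3), 1))**2 = (42 + (26/3 + (1/3)*1*(-5 - 2 - 1*(-3))**2))**2 = (42 + (26/3 + (1/3)*1*(-5 - 2 + 3)**2))**2 = (42 + (26/3 + (1/3)*1*(-4)**2))**2 = (42 + (26/3 + (1/3)*1*16))**2 = (42 + (26/3 + 16/3))**2 = (42 + 14)**2 = 56**2 = 3136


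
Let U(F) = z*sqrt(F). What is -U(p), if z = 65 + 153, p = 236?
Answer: -436*sqrt(59) ≈ -3349.0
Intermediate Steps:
z = 218
U(F) = 218*sqrt(F)
-U(p) = -218*sqrt(236) = -218*2*sqrt(59) = -436*sqrt(59)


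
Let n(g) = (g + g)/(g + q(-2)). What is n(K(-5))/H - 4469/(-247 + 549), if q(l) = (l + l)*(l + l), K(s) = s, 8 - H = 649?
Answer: -31507899/2129402 ≈ -14.797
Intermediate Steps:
H = -641 (H = 8 - 1*649 = 8 - 649 = -641)
q(l) = 4*l² (q(l) = (2*l)*(2*l) = 4*l²)
n(g) = 2*g/(16 + g) (n(g) = (g + g)/(g + 4*(-2)²) = (2*g)/(g + 4*4) = (2*g)/(g + 16) = (2*g)/(16 + g) = 2*g/(16 + g))
n(K(-5))/H - 4469/(-247 + 549) = (2*(-5)/(16 - 5))/(-641) - 4469/(-247 + 549) = (2*(-5)/11)*(-1/641) - 4469/302 = (2*(-5)*(1/11))*(-1/641) - 4469*1/302 = -10/11*(-1/641) - 4469/302 = 10/7051 - 4469/302 = -31507899/2129402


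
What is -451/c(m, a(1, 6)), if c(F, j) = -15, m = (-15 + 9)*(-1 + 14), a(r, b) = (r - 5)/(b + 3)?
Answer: 451/15 ≈ 30.067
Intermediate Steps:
a(r, b) = (-5 + r)/(3 + b)
m = -78 (m = -6*13 = -78)
-451/c(m, a(1, 6)) = -451/(-15) = -451*(-1/15) = 451/15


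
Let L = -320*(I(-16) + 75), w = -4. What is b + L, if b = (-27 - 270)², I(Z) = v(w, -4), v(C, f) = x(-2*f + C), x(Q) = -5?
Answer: 65809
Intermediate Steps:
v(C, f) = -5
I(Z) = -5
b = 88209 (b = (-297)² = 88209)
L = -22400 (L = -320*(-5 + 75) = -320*70 = -22400)
b + L = 88209 - 22400 = 65809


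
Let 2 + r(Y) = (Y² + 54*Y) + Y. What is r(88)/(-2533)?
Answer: -12582/2533 ≈ -4.9672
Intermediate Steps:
r(Y) = -2 + Y² + 55*Y (r(Y) = -2 + ((Y² + 54*Y) + Y) = -2 + (Y² + 55*Y) = -2 + Y² + 55*Y)
r(88)/(-2533) = (-2 + 88² + 55*88)/(-2533) = (-2 + 7744 + 4840)*(-1/2533) = 12582*(-1/2533) = -12582/2533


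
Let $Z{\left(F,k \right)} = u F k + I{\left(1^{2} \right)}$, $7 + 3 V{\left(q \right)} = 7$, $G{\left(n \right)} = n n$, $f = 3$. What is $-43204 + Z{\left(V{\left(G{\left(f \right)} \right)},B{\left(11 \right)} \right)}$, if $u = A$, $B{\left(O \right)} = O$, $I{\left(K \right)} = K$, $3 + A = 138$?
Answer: $-43203$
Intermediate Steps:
$A = 135$ ($A = -3 + 138 = 135$)
$G{\left(n \right)} = n^{2}$
$V{\left(q \right)} = 0$ ($V{\left(q \right)} = - \frac{7}{3} + \frac{1}{3} \cdot 7 = - \frac{7}{3} + \frac{7}{3} = 0$)
$u = 135$
$Z{\left(F,k \right)} = 1 + 135 F k$ ($Z{\left(F,k \right)} = 135 F k + 1^{2} = 135 F k + 1 = 1 + 135 F k$)
$-43204 + Z{\left(V{\left(G{\left(f \right)} \right)},B{\left(11 \right)} \right)} = -43204 + \left(1 + 135 \cdot 0 \cdot 11\right) = -43204 + \left(1 + 0\right) = -43204 + 1 = -43203$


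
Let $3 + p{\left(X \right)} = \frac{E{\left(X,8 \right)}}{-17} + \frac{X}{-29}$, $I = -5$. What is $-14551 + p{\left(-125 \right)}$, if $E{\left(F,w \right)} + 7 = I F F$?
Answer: $- \frac{288657}{29} \approx -9953.7$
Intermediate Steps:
$E{\left(F,w \right)} = -7 - 5 F^{2}$ ($E{\left(F,w \right)} = -7 + - 5 F F = -7 - 5 F^{2}$)
$p{\left(X \right)} = - \frac{44}{17} - \frac{X}{29} + \frac{5 X^{2}}{17}$ ($p{\left(X \right)} = -3 + \left(\frac{-7 - 5 X^{2}}{-17} + \frac{X}{-29}\right) = -3 + \left(\left(-7 - 5 X^{2}\right) \left(- \frac{1}{17}\right) + X \left(- \frac{1}{29}\right)\right) = -3 - \left(- \frac{7}{17} - \frac{5 X^{2}}{17} + \frac{X}{29}\right) = -3 + \left(\frac{7}{17} - \frac{X}{29} + \frac{5 X^{2}}{17}\right) = - \frac{44}{17} - \frac{X}{29} + \frac{5 X^{2}}{17}$)
$-14551 + p{\left(-125 \right)} = -14551 - \left(- \frac{849}{493} - \frac{78125}{17}\right) = -14551 + \left(- \frac{44}{17} + \frac{125}{29} + \frac{5}{17} \cdot 15625\right) = -14551 + \left(- \frac{44}{17} + \frac{125}{29} + \frac{78125}{17}\right) = -14551 + \frac{133322}{29} = - \frac{288657}{29}$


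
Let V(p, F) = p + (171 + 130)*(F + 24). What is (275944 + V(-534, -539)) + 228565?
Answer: 348960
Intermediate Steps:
V(p, F) = 7224 + p + 301*F (V(p, F) = p + 301*(24 + F) = p + (7224 + 301*F) = 7224 + p + 301*F)
(275944 + V(-534, -539)) + 228565 = (275944 + (7224 - 534 + 301*(-539))) + 228565 = (275944 + (7224 - 534 - 162239)) + 228565 = (275944 - 155549) + 228565 = 120395 + 228565 = 348960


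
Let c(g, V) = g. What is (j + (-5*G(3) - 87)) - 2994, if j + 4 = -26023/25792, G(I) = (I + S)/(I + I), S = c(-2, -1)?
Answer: -238847509/77376 ≈ -3086.8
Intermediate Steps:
S = -2
G(I) = (-2 + I)/(2*I) (G(I) = (I - 2)/(I + I) = (-2 + I)/((2*I)) = (-2 + I)*(1/(2*I)) = (-2 + I)/(2*I))
j = -129191/25792 (j = -4 - 26023/25792 = -129191/25792 ≈ -5.0090)
(j + (-5*G(3) - 87)) - 2994 = (-129191/25792 + (-5*(-2 + 3)/(2*3) - 87)) - 2994 = (-129191/25792 + (-5/(2*3) - 87)) - 2994 = (-129191/25792 + (-5*⅙ - 87)) - 2994 = (-129191/25792 + (-⅚ - 87)) - 2994 = (-129191/25792 - 527/6) - 2994 = -7183765/77376 - 2994 = -238847509/77376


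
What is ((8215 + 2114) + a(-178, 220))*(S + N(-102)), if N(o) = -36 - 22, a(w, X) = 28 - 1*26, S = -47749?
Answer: -493894117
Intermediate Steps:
a(w, X) = 2 (a(w, X) = 28 - 26 = 2)
N(o) = -58
((8215 + 2114) + a(-178, 220))*(S + N(-102)) = ((8215 + 2114) + 2)*(-47749 - 58) = (10329 + 2)*(-47807) = 10331*(-47807) = -493894117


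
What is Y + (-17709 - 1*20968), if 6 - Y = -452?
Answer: -38219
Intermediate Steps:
Y = 458 (Y = 6 - 1*(-452) = 6 + 452 = 458)
Y + (-17709 - 1*20968) = 458 + (-17709 - 1*20968) = 458 + (-17709 - 20968) = 458 - 38677 = -38219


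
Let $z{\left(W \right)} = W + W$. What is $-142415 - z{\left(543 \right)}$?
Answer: $-143501$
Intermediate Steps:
$z{\left(W \right)} = 2 W$
$-142415 - z{\left(543 \right)} = -142415 - 2 \cdot 543 = -142415 - 1086 = -143501$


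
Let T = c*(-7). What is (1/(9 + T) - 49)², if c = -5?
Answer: 4644025/1936 ≈ 2398.8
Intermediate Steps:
T = 35 (T = -5*(-7) = 35)
(1/(9 + T) - 49)² = (1/(9 + 35) - 49)² = (1/44 - 49)² = (-2155/44)² = 4644025/1936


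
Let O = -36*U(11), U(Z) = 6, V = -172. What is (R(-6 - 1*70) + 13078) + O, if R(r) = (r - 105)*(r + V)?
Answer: 57750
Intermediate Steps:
R(r) = (-172 + r)*(-105 + r) (R(r) = (r - 105)*(r - 172) = (-105 + r)*(-172 + r) = (-172 + r)*(-105 + r))
O = -216 (O = -36*6 = -216)
(R(-6 - 1*70) + 13078) + O = ((18060 + (-6 - 1*70)² - 277*(-6 - 1*70)) + 13078) - 216 = ((18060 + (-6 - 70)² - 277*(-6 - 70)) + 13078) - 216 = ((18060 + (-76)² - 277*(-76)) + 13078) - 216 = ((18060 + 5776 + 21052) + 13078) - 216 = (44888 + 13078) - 216 = 57966 - 216 = 57750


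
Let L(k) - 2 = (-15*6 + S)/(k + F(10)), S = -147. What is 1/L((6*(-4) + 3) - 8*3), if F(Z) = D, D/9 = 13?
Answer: -24/31 ≈ -0.77419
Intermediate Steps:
D = 117 (D = 9*13 = 117)
F(Z) = 117
L(k) = 2 - 237/(117 + k) (L(k) = 2 + (-15*6 - 147)/(k + 117) = 2 + (-90 - 147)/(117 + k) = 2 - 237/(117 + k))
1/L((6*(-4) + 3) - 8*3) = 1/((-3 + 2*((6*(-4) + 3) - 8*3))/(117 + ((6*(-4) + 3) - 8*3))) = 1/((-3 + 2*((-24 + 3) - 24))/(117 + ((-24 + 3) - 24))) = 1/((-3 + 2*(-21 - 24))/(117 + (-21 - 24))) = 1/((-3 + 2*(-45))/(117 - 45)) = 1/((-3 - 90)/72) = 1/((1/72)*(-93)) = 1/(-31/24) = -24/31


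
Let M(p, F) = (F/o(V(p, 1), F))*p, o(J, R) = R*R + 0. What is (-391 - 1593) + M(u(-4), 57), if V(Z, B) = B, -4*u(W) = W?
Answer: -113087/57 ≈ -1984.0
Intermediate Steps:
u(W) = -W/4
o(J, R) = R² (o(J, R) = R² + 0 = R²)
M(p, F) = p/F (M(p, F) = (F/(F²))*p = (F/F²)*p = p/F)
(-391 - 1593) + M(u(-4), 57) = (-391 - 1593) - ¼*(-4)/57 = -1984 + 1*(1/57) = -1984 + 1/57 = -113087/57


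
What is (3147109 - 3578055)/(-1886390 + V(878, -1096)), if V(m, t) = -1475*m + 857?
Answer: 430946/3180583 ≈ 0.13549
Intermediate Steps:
V(m, t) = 857 - 1475*m
(3147109 - 3578055)/(-1886390 + V(878, -1096)) = (3147109 - 3578055)/(-1886390 + (857 - 1475*878)) = -430946/(-1886390 + (857 - 1295050)) = -430946/(-1886390 - 1294193) = -430946/(-3180583) = -430946*(-1/3180583) = 430946/3180583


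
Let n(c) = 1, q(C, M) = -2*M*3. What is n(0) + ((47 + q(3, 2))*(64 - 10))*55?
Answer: 103951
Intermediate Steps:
q(C, M) = -6*M
n(0) + ((47 + q(3, 2))*(64 - 10))*55 = 1 + ((47 - 6*2)*(64 - 10))*55 = 1 + ((47 - 12)*54)*55 = 1 + (35*54)*55 = 1 + 1890*55 = 1 + 103950 = 103951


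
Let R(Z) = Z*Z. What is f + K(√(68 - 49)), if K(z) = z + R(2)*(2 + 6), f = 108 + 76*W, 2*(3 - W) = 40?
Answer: -1152 + √19 ≈ -1147.6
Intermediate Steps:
W = -17 (W = 3 - ½*40 = 3 - 20 = -17)
R(Z) = Z²
f = -1184 (f = 108 + 76*(-17) = 108 - 1292 = -1184)
K(z) = 32 + z (K(z) = z + 2²*(2 + 6) = z + 4*8 = z + 32 = 32 + z)
f + K(√(68 - 49)) = -1184 + (32 + √(68 - 49)) = -1184 + (32 + √19) = -1152 + √19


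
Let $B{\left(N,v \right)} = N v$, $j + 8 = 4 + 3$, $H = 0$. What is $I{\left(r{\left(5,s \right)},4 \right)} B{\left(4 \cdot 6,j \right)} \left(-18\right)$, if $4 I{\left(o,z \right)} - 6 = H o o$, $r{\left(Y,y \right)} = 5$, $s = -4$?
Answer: $648$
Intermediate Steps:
$j = -1$ ($j = -8 + \left(4 + 3\right) = -8 + 7 = -1$)
$I{\left(o,z \right)} = \frac{3}{2}$ ($I{\left(o,z \right)} = \frac{3}{2} + \frac{0 o o}{4} = \frac{3}{2} + \frac{0 o}{4} = \frac{3}{2} + \frac{1}{4} \cdot 0 = \frac{3}{2} + 0 = \frac{3}{2}$)
$I{\left(r{\left(5,s \right)},4 \right)} B{\left(4 \cdot 6,j \right)} \left(-18\right) = \frac{3 \cdot 4 \cdot 6 \left(-1\right)}{2} \left(-18\right) = \frac{3 \cdot 24 \left(-1\right)}{2} \left(-18\right) = \frac{3}{2} \left(-24\right) \left(-18\right) = \left(-36\right) \left(-18\right) = 648$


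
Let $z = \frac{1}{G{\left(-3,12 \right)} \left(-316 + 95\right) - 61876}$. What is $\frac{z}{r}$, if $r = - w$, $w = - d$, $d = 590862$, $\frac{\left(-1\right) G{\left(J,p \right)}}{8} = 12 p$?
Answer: $\frac{1}{113868561192} \approx 8.7821 \cdot 10^{-12}$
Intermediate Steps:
$G{\left(J,p \right)} = - 96 p$ ($G{\left(J,p \right)} = - 8 \cdot 12 p = - 96 p$)
$w = -590862$ ($w = \left(-1\right) 590862 = -590862$)
$z = \frac{1}{192716}$ ($z = \frac{1}{\left(-96\right) 12 \left(-316 + 95\right) - 61876} = \frac{1}{\left(-1152\right) \left(-221\right) - 61876} = \frac{1}{254592 - 61876} = \frac{1}{192716} \approx 5.189 \cdot 10^{-6}$)
$r = 590862$ ($r = \left(-1\right) \left(-590862\right) = 590862$)
$\frac{z}{r} = \frac{1}{192716 \cdot 590862} = \frac{1}{192716} \cdot \frac{1}{590862} = \frac{1}{113868561192}$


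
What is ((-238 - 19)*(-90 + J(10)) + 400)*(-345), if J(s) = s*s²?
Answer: 80547150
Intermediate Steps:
J(s) = s³
((-238 - 19)*(-90 + J(10)) + 400)*(-345) = ((-238 - 19)*(-90 + 10³) + 400)*(-345) = (-257*(-90 + 1000) + 400)*(-345) = (-257*910 + 400)*(-345) = (-233870 + 400)*(-345) = -233470*(-345) = 80547150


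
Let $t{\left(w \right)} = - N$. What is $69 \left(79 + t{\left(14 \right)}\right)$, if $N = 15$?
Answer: $4416$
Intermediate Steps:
$t{\left(w \right)} = -15$ ($t{\left(w \right)} = \left(-1\right) 15 = -15$)
$69 \left(79 + t{\left(14 \right)}\right) = 69 \left(79 - 15\right) = 69 \cdot 64 = 4416$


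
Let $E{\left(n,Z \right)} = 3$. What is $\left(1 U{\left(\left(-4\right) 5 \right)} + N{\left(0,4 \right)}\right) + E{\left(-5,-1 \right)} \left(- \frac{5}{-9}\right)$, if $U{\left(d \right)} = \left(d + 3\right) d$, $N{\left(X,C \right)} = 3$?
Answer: $\frac{1034}{3} \approx 344.67$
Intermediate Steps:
$U{\left(d \right)} = d \left(3 + d\right)$ ($U{\left(d \right)} = \left(3 + d\right) d = d \left(3 + d\right)$)
$\left(1 U{\left(\left(-4\right) 5 \right)} + N{\left(0,4 \right)}\right) + E{\left(-5,-1 \right)} \left(- \frac{5}{-9}\right) = \left(1 \left(-4\right) 5 \left(3 - 20\right) + 3\right) + 3 \left(- \frac{5}{-9}\right) = \left(1 \left(- 20 \left(3 - 20\right)\right) + 3\right) + 3 \left(\left(-5\right) \left(- \frac{1}{9}\right)\right) = \left(1 \left(\left(-20\right) \left(-17\right)\right) + 3\right) + 3 \cdot \frac{5}{9} = \left(1 \cdot 340 + 3\right) + \frac{5}{3} = \left(340 + 3\right) + \frac{5}{3} = 343 + \frac{5}{3} = \frac{1034}{3}$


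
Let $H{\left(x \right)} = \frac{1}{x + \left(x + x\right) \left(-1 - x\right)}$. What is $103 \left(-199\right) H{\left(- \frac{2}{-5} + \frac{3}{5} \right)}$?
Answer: $\frac{20497}{3} \approx 6832.3$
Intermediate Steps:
$H{\left(x \right)} = \frac{1}{x + 2 x \left(-1 - x\right)}$
$103 \left(-199\right) H{\left(- \frac{2}{-5} + \frac{3}{5} \right)} = 103 \left(-199\right) \left(- \frac{1}{\left(- \frac{2}{-5} + \frac{3}{5}\right) \left(1 + 2 \left(- \frac{2}{-5} + \frac{3}{5}\right)\right)}\right) = - 20497 \left(- \frac{1}{\left(\left(-2\right) \left(- \frac{1}{5}\right) + 3 \cdot \frac{1}{5}\right) \left(1 + 2 \left(\left(-2\right) \left(- \frac{1}{5}\right) + 3 \cdot \frac{1}{5}\right)\right)}\right) = - 20497 \left(- \frac{1}{\left(\frac{2}{5} + \frac{3}{5}\right) \left(1 + 2 \left(\frac{2}{5} + \frac{3}{5}\right)\right)}\right) = - 20497 \left(- \frac{1}{1 \left(1 + 2 \cdot 1\right)}\right) = - 20497 \left(\left(-1\right) 1 \frac{1}{1 + 2}\right) = - 20497 \left(\left(-1\right) 1 \cdot \frac{1}{3}\right) = \left(-20497\right) \left(- \frac{1}{3}\right) = \frac{20497}{3}$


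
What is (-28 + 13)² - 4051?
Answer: -3826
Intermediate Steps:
(-28 + 13)² - 4051 = (-15)² - 4051 = 225 - 4051 = -3826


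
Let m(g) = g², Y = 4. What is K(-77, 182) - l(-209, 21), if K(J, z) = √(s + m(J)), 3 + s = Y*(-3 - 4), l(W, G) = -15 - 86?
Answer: 101 + √5898 ≈ 177.80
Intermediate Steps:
l(W, G) = -101
s = -31 (s = -3 + 4*(-3 - 4) = -3 + 4*(-7) = -3 - 28 = -31)
K(J, z) = √(-31 + J²)
K(-77, 182) - l(-209, 21) = √(-31 + (-77)²) - 1*(-101) = √(-31 + 5929) + 101 = √5898 + 101 = 101 + √5898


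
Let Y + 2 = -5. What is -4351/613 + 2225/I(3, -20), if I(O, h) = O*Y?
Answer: -1455296/12873 ≈ -113.05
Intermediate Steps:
Y = -7 (Y = -2 - 5 = -7)
I(O, h) = -7*O (I(O, h) = O*(-7) = -7*O)
-4351/613 + 2225/I(3, -20) = -4351/613 + 2225/((-7*3)) = -4351*1/613 + 2225/(-21) = -4351/613 + 2225*(-1/21) = -4351/613 - 2225/21 = -1455296/12873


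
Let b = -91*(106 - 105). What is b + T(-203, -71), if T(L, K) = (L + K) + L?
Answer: -568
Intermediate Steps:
b = -91 (b = -91*1 = -91)
T(L, K) = K + 2*L (T(L, K) = (K + L) + L = K + 2*L)
b + T(-203, -71) = -91 + (-71 + 2*(-203)) = -91 + (-71 - 406) = -91 - 477 = -568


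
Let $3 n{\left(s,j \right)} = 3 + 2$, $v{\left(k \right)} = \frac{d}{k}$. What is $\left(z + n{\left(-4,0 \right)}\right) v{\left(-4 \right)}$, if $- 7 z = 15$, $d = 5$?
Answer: $\frac{25}{42} \approx 0.59524$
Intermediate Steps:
$v{\left(k \right)} = \frac{5}{k}$
$n{\left(s,j \right)} = \frac{5}{3}$ ($n{\left(s,j \right)} = \frac{3 + 2}{3} = \frac{1}{3} \cdot 5 = \frac{5}{3}$)
$z = - \frac{15}{7}$ ($z = \left(- \frac{1}{7}\right) 15 = - \frac{15}{7} \approx -2.1429$)
$\left(z + n{\left(-4,0 \right)}\right) v{\left(-4 \right)} = \left(- \frac{15}{7} + \frac{5}{3}\right) \frac{5}{-4} = - \frac{10 \cdot 5 \left(- \frac{1}{4}\right)}{21} = \left(- \frac{10}{21}\right) \left(- \frac{5}{4}\right) = \frac{25}{42}$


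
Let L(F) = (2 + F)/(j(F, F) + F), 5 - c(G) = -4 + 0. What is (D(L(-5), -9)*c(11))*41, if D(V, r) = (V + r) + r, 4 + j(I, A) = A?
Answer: -91881/14 ≈ -6562.9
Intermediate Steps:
c(G) = 9 (c(G) = 5 - (-4 + 0) = 5 - 1*(-4) = 5 + 4 = 9)
j(I, A) = -4 + A
L(F) = (2 + F)/(-4 + 2*F) (L(F) = (2 + F)/((-4 + F) + F) = (2 + F)/(-4 + 2*F))
D(V, r) = V + 2*r
(D(L(-5), -9)*c(11))*41 = (((2 - 5)/(2*(-2 - 5)) + 2*(-9))*9)*41 = (((½)*(-3)/(-7) - 18)*9)*41 = (((½)*(-⅐)*(-3) - 18)*9)*41 = ((3/14 - 18)*9)*41 = -249/14*9*41 = -2241/14*41 = -91881/14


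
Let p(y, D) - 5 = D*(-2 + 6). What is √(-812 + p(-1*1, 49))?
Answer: I*√611 ≈ 24.718*I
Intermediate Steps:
p(y, D) = 5 + 4*D (p(y, D) = 5 + D*(-2 + 6) = 5 + D*4 = 5 + 4*D)
√(-812 + p(-1*1, 49)) = √(-812 + (5 + 4*49)) = √(-812 + (5 + 196)) = √(-812 + 201) = √(-611) = I*√611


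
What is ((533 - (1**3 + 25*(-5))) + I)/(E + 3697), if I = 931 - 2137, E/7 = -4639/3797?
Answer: -2084553/14005036 ≈ -0.14884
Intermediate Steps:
E = -32473/3797 (E = 7*(-4639/3797) = -32473/3797 ≈ -8.5523)
I = -1206
((533 - (1**3 + 25*(-5))) + I)/(E + 3697) = ((533 - (1**3 + 25*(-5))) - 1206)/(-32473/3797 + 3697) = ((533 - (1 - 125)) - 1206)/(14005036/3797) = ((533 - 1*(-124)) - 1206)*(3797/14005036) = ((533 + 124) - 1206)*(3797/14005036) = (657 - 1206)*(3797/14005036) = -549*3797/14005036 = -2084553/14005036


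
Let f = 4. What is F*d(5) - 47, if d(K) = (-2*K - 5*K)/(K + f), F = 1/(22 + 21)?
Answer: -18224/387 ≈ -47.090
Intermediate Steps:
F = 1/43 ≈ 0.023256
d(K) = -7*K/(4 + K) (d(K) = (-2*K - 5*K)/(K + 4) = (-7*K)/(4 + K) = -7*K/(4 + K))
F*d(5) - 47 = (-7*5/(4 + 5))/43 - 47 = (-7*5/9)/43 - 47 = (-7*5*1/9)/43 - 47 = (1/43)*(-35/9) - 47 = -35/387 - 47 = -18224/387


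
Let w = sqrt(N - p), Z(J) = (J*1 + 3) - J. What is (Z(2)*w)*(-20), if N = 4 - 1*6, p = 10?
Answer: -120*I*sqrt(3) ≈ -207.85*I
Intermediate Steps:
Z(J) = 3 (Z(J) = (J + 3) - J = (3 + J) - J = 3)
N = -2 (N = 4 - 6 = -2)
w = 2*I*sqrt(3) (w = sqrt(-2 - 1*10) = sqrt(-2 - 10) = sqrt(-12) = 2*I*sqrt(3) ≈ 3.4641*I)
(Z(2)*w)*(-20) = (3*(2*I*sqrt(3)))*(-20) = (6*I*sqrt(3))*(-20) = -120*I*sqrt(3)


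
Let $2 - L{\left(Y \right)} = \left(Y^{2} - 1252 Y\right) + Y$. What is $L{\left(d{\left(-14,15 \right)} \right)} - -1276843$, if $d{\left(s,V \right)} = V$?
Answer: $1295385$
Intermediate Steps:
$L{\left(Y \right)} = 2 - Y^{2} + 1251 Y$ ($L{\left(Y \right)} = 2 - \left(\left(Y^{2} - 1252 Y\right) + Y\right) = 2 - \left(Y^{2} - 1251 Y\right) = 2 - Y^{2} + 1251 Y$)
$L{\left(d{\left(-14,15 \right)} \right)} - -1276843 = \left(2 - 15^{2} + 1251 \cdot 15\right) - -1276843 = \left(2 - 225 + 18765\right) + 1276843 = 18542 + 1276843 = 1295385$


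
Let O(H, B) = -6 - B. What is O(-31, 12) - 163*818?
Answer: -133352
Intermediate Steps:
O(-31, 12) - 163*818 = (-6 - 1*12) - 163*818 = (-6 - 12) - 133334 = -18 - 133334 = -133352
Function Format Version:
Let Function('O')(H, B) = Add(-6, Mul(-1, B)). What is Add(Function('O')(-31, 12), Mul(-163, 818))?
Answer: -133352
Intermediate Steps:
Add(Function('O')(-31, 12), Mul(-163, 818)) = Add(Add(-6, Mul(-1, 12)), Mul(-163, 818)) = Add(Add(-6, -12), -133334) = Add(-18, -133334) = -133352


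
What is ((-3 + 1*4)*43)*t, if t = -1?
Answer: -43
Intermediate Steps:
((-3 + 1*4)*43)*t = ((-3 + 1*4)*43)*(-1) = ((-3 + 4)*43)*(-1) = (1*43)*(-1) = 43*(-1) = -43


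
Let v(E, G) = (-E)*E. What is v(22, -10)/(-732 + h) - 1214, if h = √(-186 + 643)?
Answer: -649581250/535367 + 484*√457/535367 ≈ -1213.3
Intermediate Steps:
v(E, G) = -E²
h = √457 ≈ 21.378
v(22, -10)/(-732 + h) - 1214 = (-1*22²)/(-732 + √457) - 1214 = (-1*484)/(-732 + √457) - 1214 = -484/(-732 + √457) - 1214 = -1214 - 484/(-732 + √457)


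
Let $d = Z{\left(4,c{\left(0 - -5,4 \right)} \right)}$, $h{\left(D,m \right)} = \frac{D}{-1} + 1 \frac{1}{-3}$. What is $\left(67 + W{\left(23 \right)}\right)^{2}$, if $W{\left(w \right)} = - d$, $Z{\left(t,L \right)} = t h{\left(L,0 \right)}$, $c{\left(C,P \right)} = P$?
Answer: $\frac{64009}{9} \approx 7112.1$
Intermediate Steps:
$h{\left(D,m \right)} = - \frac{1}{3} - D$ ($h{\left(D,m \right)} = D \left(-1\right) + 1 \left(- \frac{1}{3}\right) = - D - \frac{1}{3} = - \frac{1}{3} - D$)
$Z{\left(t,L \right)} = t \left(- \frac{1}{3} - L\right)$
$d = - \frac{52}{3}$ ($d = \left(-1\right) 4 \left(\frac{1}{3} + 4\right) = \left(-1\right) 4 \cdot \frac{13}{3} = - \frac{52}{3} \approx -17.333$)
$W{\left(w \right)} = \frac{52}{3}$ ($W{\left(w \right)} = \left(-1\right) \left(- \frac{52}{3}\right) = \frac{52}{3}$)
$\left(67 + W{\left(23 \right)}\right)^{2} = \left(67 + \frac{52}{3}\right)^{2} = \left(\frac{253}{3}\right)^{2} = \frac{64009}{9}$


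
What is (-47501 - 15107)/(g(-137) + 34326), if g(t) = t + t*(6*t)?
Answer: -62608/146803 ≈ -0.42648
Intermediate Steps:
g(t) = t + 6*t**2
(-47501 - 15107)/(g(-137) + 34326) = (-47501 - 15107)/(-137*(1 + 6*(-137)) + 34326) = -62608/(-137*(1 - 822) + 34326) = -62608/(-137*(-821) + 34326) = -62608/(112477 + 34326) = -62608/146803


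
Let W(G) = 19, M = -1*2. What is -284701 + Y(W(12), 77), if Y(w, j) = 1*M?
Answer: -284703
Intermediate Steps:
M = -2
Y(w, j) = -2 (Y(w, j) = 1*(-2) = -2)
-284701 + Y(W(12), 77) = -284701 - 2 = -284703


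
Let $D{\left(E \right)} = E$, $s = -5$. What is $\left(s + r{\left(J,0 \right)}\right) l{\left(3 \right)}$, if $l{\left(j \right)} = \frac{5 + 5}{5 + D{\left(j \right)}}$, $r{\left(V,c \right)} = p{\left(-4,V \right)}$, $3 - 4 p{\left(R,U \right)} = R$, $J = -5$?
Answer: $- \frac{65}{16} \approx -4.0625$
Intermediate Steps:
$p{\left(R,U \right)} = \frac{3}{4} - \frac{R}{4}$
$r{\left(V,c \right)} = \frac{7}{4}$ ($r{\left(V,c \right)} = \frac{3}{4} - -1 = \frac{3}{4} + 1 = \frac{7}{4}$)
$l{\left(j \right)} = \frac{10}{5 + j}$ ($l{\left(j \right)} = \frac{5 + 5}{5 + j} = \frac{10}{5 + j}$)
$\left(s + r{\left(J,0 \right)}\right) l{\left(3 \right)} = \left(-5 + \frac{7}{4}\right) \frac{10}{5 + 3} = - \frac{13 \cdot \frac{10}{8}}{4} = - \frac{13 \cdot 10 \cdot \frac{1}{8}}{4} = \left(- \frac{13}{4}\right) \frac{5}{4} = - \frac{65}{16}$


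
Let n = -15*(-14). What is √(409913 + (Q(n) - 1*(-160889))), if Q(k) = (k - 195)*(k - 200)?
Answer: 2*√142738 ≈ 755.61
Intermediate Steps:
n = 210
Q(k) = (-200 + k)*(-195 + k) (Q(k) = (-195 + k)*(-200 + k) = (-200 + k)*(-195 + k))
√(409913 + (Q(n) - 1*(-160889))) = √(409913 + ((39000 + 210² - 395*210) - 1*(-160889))) = √(409913 + ((39000 + 44100 - 82950) + 160889)) = √(409913 + (150 + 160889)) = √(409913 + 161039) = √570952 = 2*√142738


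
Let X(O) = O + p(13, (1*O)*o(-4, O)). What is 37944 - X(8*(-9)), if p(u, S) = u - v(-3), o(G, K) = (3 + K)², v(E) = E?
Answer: 38000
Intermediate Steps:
p(u, S) = 3 + u (p(u, S) = u - 1*(-3) = u + 3 = 3 + u)
X(O) = 16 + O (X(O) = O + (3 + 13) = O + 16 = 16 + O)
37944 - X(8*(-9)) = 37944 - (16 + 8*(-9)) = 37944 - (16 - 72) = 37944 - 1*(-56) = 37944 + 56 = 38000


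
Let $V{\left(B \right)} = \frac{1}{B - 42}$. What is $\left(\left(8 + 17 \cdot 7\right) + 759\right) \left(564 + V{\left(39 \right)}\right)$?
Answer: $\frac{1498226}{3} \approx 4.9941 \cdot 10^{5}$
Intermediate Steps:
$V{\left(B \right)} = \frac{1}{-42 + B}$
$\left(\left(8 + 17 \cdot 7\right) + 759\right) \left(564 + V{\left(39 \right)}\right) = \left(\left(8 + 17 \cdot 7\right) + 759\right) \left(564 + \frac{1}{-42 + 39}\right) = \left(\left(8 + 119\right) + 759\right) \left(564 + \frac{1}{-3}\right) = \left(127 + 759\right) \left(564 - \frac{1}{3}\right) = 886 \cdot \frac{1691}{3} = \frac{1498226}{3}$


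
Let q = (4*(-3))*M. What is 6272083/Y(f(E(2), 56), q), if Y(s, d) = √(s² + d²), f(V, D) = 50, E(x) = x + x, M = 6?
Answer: 6272083*√1921/3842 ≈ 71551.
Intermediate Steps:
E(x) = 2*x
q = -72 (q = (4*(-3))*6 = -12*6 = -72)
Y(s, d) = √(d² + s²)
6272083/Y(f(E(2), 56), q) = 6272083/(√((-72)² + 50²)) = 6272083/(√(5184 + 2500)) = 6272083/(√7684) = 6272083/((2*√1921)) = 6272083*(√1921/3842) = 6272083*√1921/3842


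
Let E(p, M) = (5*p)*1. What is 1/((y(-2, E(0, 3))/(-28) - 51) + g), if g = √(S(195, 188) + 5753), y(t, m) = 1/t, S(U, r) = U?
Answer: 159880/10501903 + 6272*√1487/10501903 ≈ 0.038254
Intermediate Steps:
E(p, M) = 5*p
g = 2*√1487 (g = √(195 + 5753) = √5948 = 2*√1487 ≈ 77.123)
1/((y(-2, E(0, 3))/(-28) - 51) + g) = 1/((1/(-28*(-2)) - 51) + 2*√1487) = 1/((-1/28*(-½) - 51) + 2*√1487) = 1/((1/56 - 51) + 2*√1487) = 1/(-2855/56 + 2*√1487)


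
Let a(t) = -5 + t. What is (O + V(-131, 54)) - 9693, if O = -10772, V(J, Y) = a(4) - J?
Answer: -20335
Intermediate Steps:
V(J, Y) = -1 - J (V(J, Y) = (-5 + 4) - J = -1 - J)
(O + V(-131, 54)) - 9693 = (-10772 + (-1 - 1*(-131))) - 9693 = (-10772 + (-1 + 131)) - 9693 = (-10772 + 130) - 9693 = -10642 - 9693 = -20335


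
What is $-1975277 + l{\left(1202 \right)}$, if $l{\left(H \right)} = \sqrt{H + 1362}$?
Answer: $-1975277 + 2 \sqrt{641} \approx -1.9752 \cdot 10^{6}$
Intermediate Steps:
$l{\left(H \right)} = \sqrt{1362 + H}$
$-1975277 + l{\left(1202 \right)} = -1975277 + \sqrt{1362 + 1202} = -1975277 + \sqrt{2564} = -1975277 + 2 \sqrt{641}$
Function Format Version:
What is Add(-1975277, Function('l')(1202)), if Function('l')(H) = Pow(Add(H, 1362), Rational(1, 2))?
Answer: Add(-1975277, Mul(2, Pow(641, Rational(1, 2)))) ≈ -1.9752e+6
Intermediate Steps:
Function('l')(H) = Pow(Add(1362, H), Rational(1, 2))
Add(-1975277, Function('l')(1202)) = Add(-1975277, Pow(Add(1362, 1202), Rational(1, 2))) = Add(-1975277, Pow(2564, Rational(1, 2))) = Add(-1975277, Mul(2, Pow(641, Rational(1, 2))))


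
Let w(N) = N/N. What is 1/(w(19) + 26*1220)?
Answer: 1/31721 ≈ 3.1525e-5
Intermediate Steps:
w(N) = 1
1/(w(19) + 26*1220) = 1/(1 + 26*1220) = 1/(1 + 31720) = 1/31721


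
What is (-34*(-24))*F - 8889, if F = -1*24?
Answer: -28473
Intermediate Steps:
F = -24
(-34*(-24))*F - 8889 = -34*(-24)*(-24) - 8889 = 816*(-24) - 8889 = -19584 - 8889 = -28473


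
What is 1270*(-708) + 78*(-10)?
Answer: -899940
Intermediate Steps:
1270*(-708) + 78*(-10) = -899160 - 780 = -899940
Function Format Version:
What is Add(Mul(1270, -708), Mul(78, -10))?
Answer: -899940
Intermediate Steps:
Add(Mul(1270, -708), Mul(78, -10)) = Add(-899160, -780) = -899940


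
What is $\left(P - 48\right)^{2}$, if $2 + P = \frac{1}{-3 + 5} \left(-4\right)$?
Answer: $2704$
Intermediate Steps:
$P = -4$ ($P = -2 + \frac{1}{-3 + 5} \left(-4\right) = -2 + \frac{1}{2} \left(-4\right) = -2 - 2 = -4$)
$\left(P - 48\right)^{2} = \left(-4 - 48\right)^{2} = \left(-52\right)^{2} = 2704$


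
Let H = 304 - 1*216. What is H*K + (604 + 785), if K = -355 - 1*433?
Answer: -67955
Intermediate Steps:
K = -788 (K = -355 - 433 = -788)
H = 88 (H = 304 - 216 = 88)
H*K + (604 + 785) = 88*(-788) + (604 + 785) = -69344 + 1389 = -67955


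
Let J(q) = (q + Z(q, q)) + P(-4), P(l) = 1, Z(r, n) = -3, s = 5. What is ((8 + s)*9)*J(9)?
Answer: 819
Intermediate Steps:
J(q) = -2 + q (J(q) = (q - 3) + 1 = (-3 + q) + 1 = -2 + q)
((8 + s)*9)*J(9) = ((8 + 5)*9)*(-2 + 9) = (13*9)*7 = 117*7 = 819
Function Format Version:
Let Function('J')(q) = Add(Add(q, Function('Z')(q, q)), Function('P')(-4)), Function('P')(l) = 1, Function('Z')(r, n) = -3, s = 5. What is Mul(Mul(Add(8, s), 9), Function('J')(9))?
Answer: 819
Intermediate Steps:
Function('J')(q) = Add(-2, q) (Function('J')(q) = Add(Add(q, -3), 1) = Add(Add(-3, q), 1) = Add(-2, q))
Mul(Mul(Add(8, s), 9), Function('J')(9)) = Mul(Mul(Add(8, 5), 9), Add(-2, 9)) = Mul(Mul(13, 9), 7) = Mul(117, 7) = 819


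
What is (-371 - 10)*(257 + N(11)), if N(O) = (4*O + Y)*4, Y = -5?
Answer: -157353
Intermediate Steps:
N(O) = -20 + 16*O (N(O) = (4*O - 5)*4 = (-5 + 4*O)*4 = -20 + 16*O)
(-371 - 10)*(257 + N(11)) = (-371 - 10)*(257 + (-20 + 16*11)) = -381*(257 + (-20 + 176)) = -381*(257 + 156) = -381*413 = -157353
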